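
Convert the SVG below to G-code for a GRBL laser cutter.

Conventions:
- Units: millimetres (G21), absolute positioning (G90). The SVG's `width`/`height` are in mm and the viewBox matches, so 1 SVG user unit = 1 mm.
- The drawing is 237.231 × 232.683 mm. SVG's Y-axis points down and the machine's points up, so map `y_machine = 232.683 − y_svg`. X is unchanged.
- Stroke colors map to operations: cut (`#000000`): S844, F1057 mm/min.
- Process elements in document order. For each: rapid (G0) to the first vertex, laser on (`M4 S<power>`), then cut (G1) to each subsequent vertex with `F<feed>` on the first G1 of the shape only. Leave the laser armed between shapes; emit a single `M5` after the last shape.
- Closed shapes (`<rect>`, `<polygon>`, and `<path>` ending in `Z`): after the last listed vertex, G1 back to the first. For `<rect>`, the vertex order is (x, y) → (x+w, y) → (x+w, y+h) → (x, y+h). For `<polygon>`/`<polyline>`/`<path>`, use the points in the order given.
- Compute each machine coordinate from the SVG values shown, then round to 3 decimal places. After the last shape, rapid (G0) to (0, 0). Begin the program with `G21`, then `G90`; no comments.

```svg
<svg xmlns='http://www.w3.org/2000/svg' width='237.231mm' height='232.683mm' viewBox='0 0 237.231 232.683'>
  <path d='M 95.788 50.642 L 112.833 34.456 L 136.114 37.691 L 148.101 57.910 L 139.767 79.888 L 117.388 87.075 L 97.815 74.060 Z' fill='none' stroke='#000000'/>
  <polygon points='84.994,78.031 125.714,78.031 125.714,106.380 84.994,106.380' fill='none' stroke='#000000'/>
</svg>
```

1 u = 1 mm; y_m = 232.683 − y.

[1] `<path>` regular polygon, #000000→cut S844 F1057: (95.788,182.041) → (112.833,198.227) → (136.114,194.992) → (148.101,174.773) → (139.767,152.795) → (117.388,145.608) → (97.815,158.623) → (95.788,182.041) (closed)

[2] `<polygon>` rectangle, #000000→cut S844 F1057: (84.994,154.652) → (125.714,154.652) → (125.714,126.303) → (84.994,126.303) → (84.994,154.652) (closed)

G21
G90
G0 X95.788 Y182.041
M4 S844
G1 X112.833 Y198.227 F1057
G1 X136.114 Y194.992
G1 X148.101 Y174.773
G1 X139.767 Y152.795
G1 X117.388 Y145.608
G1 X97.815 Y158.623
G1 X95.788 Y182.041
G0 X84.994 Y154.652
M4 S844
G1 X125.714 Y154.652 F1057
G1 X125.714 Y126.303
G1 X84.994 Y126.303
G1 X84.994 Y154.652
M5
G0 X0.000 Y0.000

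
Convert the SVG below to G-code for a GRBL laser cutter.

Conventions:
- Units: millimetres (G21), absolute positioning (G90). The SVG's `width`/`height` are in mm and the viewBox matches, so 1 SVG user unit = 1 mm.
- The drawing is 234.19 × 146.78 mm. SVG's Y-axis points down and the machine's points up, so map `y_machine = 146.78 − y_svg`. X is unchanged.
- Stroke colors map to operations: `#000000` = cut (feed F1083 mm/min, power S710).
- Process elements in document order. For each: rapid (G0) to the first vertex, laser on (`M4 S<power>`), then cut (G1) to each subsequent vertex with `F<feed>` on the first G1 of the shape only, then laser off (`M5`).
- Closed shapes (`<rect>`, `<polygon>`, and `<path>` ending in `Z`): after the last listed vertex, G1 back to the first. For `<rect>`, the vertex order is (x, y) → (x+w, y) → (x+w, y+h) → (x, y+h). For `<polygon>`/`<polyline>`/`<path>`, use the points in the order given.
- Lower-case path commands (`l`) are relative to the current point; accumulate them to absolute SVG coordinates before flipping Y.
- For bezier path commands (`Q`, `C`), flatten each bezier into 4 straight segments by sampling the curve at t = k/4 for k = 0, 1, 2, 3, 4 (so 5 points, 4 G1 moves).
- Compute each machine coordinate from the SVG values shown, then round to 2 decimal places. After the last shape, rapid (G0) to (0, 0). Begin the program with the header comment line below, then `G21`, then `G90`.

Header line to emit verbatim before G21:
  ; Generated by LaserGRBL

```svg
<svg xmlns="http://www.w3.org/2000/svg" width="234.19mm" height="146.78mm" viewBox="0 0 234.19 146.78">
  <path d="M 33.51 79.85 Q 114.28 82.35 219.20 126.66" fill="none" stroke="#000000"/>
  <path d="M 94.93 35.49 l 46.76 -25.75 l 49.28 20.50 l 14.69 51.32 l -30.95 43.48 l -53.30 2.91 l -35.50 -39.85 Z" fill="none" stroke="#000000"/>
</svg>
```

1 u = 1 mm; y_m = 146.78 − y.

[1] `<path>` quadratic bezier, #000000→cut S710 F1083: (33.51,66.93) → (75.40,63.07) → (120.32,53.98) → (168.25,39.66) → (219.20,20.12)

[2] `<path>` regular polygon, #000000→cut S710 F1083: (94.93,111.29) → (141.69,137.04) → (190.97,116.54) → (205.66,65.22) → (174.71,21.74) → (121.41,18.83) → (85.91,58.68) → (94.93,111.29) (closed)

; Generated by LaserGRBL
G21
G90
G0 X33.51 Y66.93
M4 S710
G1 X75.40 Y63.07 F1083
G1 X120.32 Y53.98
G1 X168.25 Y39.66
G1 X219.20 Y20.12
M5
G0 X94.93 Y111.29
M4 S710
G1 X141.69 Y137.04 F1083
G1 X190.97 Y116.54
G1 X205.66 Y65.22
G1 X174.71 Y21.74
G1 X121.41 Y18.83
G1 X85.91 Y58.68
G1 X94.93 Y111.29
M5
G0 X0.00 Y0.00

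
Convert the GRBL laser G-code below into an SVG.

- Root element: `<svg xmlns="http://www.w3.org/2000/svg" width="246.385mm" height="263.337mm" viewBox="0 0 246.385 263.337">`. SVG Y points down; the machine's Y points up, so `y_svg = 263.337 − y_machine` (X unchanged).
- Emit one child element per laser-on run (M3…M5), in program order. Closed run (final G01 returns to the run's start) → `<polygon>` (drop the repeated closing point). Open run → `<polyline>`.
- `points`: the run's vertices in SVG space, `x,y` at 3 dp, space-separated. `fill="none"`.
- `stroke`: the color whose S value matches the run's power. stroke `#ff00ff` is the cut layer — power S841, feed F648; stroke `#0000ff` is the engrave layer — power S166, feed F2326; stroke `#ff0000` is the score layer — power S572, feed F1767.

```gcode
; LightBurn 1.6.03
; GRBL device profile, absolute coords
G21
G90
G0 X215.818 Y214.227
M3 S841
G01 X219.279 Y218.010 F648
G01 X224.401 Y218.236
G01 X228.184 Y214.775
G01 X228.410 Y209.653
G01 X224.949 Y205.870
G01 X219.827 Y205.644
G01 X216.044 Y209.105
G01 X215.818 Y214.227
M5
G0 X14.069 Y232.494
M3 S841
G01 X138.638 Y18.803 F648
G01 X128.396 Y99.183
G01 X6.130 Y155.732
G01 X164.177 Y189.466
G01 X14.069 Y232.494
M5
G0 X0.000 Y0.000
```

<svg xmlns="http://www.w3.org/2000/svg" width="246.385mm" height="263.337mm" viewBox="0 0 246.385 263.337">
  <polygon points="215.818,49.110 219.279,45.327 224.401,45.101 228.184,48.562 228.410,53.684 224.949,57.467 219.827,57.693 216.044,54.232" fill="none" stroke="#ff00ff"/>
  <polygon points="14.069,30.843 138.638,244.534 128.396,164.154 6.130,107.605 164.177,73.871" fill="none" stroke="#ff00ff"/>
</svg>

y_svg = 263.337 − y_m. Every run uses S841, so all elements get stroke `#ff00ff` (cut).

[1] closed run; points: 215.818,49.110 219.279,45.327 224.401,45.101 228.184,48.562 228.410,53.684 224.949,57.467 219.827,57.693 216.044,54.232

[2] closed run; points: 14.069,30.843 138.638,244.534 128.396,164.154 6.130,107.605 164.177,73.871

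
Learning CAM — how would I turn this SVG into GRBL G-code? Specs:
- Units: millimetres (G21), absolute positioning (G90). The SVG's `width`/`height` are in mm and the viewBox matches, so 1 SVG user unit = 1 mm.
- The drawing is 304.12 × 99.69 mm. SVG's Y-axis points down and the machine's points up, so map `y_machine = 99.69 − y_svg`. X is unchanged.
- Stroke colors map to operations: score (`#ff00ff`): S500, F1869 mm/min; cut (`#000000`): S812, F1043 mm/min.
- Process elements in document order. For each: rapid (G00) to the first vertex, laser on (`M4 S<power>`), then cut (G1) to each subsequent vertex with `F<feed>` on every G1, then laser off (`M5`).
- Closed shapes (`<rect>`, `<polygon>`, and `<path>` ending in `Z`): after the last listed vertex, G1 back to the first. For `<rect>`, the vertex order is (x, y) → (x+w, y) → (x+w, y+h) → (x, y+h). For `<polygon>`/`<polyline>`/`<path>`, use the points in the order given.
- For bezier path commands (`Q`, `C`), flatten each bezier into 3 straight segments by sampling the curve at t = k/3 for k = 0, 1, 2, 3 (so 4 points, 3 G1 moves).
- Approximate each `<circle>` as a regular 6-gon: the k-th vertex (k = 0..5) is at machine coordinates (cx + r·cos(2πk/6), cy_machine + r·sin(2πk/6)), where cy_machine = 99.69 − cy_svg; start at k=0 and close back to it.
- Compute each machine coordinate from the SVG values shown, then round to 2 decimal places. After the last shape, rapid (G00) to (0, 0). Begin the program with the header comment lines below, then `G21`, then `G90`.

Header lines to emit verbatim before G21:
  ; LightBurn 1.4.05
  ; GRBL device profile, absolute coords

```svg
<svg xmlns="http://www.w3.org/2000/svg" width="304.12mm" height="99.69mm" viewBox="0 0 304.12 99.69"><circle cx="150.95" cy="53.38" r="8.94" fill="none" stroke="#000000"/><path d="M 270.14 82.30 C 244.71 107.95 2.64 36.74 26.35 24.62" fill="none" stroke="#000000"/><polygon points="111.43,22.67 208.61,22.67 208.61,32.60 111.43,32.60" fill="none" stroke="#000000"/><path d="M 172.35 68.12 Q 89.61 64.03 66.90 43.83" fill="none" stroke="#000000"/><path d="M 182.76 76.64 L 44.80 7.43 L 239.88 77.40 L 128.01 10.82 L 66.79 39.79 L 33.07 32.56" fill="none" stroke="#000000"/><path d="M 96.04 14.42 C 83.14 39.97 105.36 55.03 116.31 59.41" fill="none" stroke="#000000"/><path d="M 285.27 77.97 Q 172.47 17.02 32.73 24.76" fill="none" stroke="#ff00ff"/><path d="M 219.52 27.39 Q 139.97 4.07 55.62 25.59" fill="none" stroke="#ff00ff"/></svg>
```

; LightBurn 1.4.05
; GRBL device profile, absolute coords
G21
G90
G00 X159.89 Y46.31
M4 S812
G1 X155.42 Y54.05 F1043
G1 X146.48 Y54.05 F1043
G1 X142.01 Y46.31 F1043
G1 X146.48 Y38.57 F1043
G1 X155.42 Y38.57 F1043
G1 X159.89 Y46.31 F1043
M5
G00 X270.14 Y17.39
M4 S812
G1 X190.36 Y18.25 F1043
G1 X73.37 Y49.03 F1043
G1 X26.35 Y75.07 F1043
M5
G00 X111.43 Y77.02
M4 S812
G1 X208.61 Y77.02 F1043
G1 X208.61 Y67.09 F1043
G1 X111.43 Y67.09 F1043
G1 X111.43 Y77.02 F1043
M5
G00 X172.35 Y31.57
M4 S812
G1 X123.86 Y36.09 F1043
G1 X88.71 Y44.18 F1043
G1 X66.90 Y55.86 F1043
M5
G00 X182.76 Y23.05
M4 S812
G1 X44.80 Y92.26 F1043
G1 X239.88 Y22.29 F1043
G1 X128.01 Y88.87 F1043
G1 X66.79 Y59.90 F1043
G1 X33.07 Y67.13 F1043
M5
G00 X96.04 Y85.27
M4 S812
G1 X93.13 Y63.22 F1043
G1 X103.32 Y48.21 F1043
G1 X116.31 Y40.28 F1043
M5
G00 X285.27 Y21.72
M4 S500
G1 X207.08 Y54.72 F1869
G1 X122.90 Y72.46 F1869
G1 X32.73 Y74.93 F1869
M5
G00 X219.52 Y72.30
M4 S500
G1 X165.95 Y82.86 F1869
G1 X111.32 Y83.46 F1869
G1 X55.62 Y74.10 F1869
M5
G00 X0.00 Y0.00

1 u = 1 mm; y_m = 99.69 − y.

[1] `<circle>` circle, #000000→cut S812 F1043: (159.89,46.31) → (155.42,54.05) → (146.48,54.05) → (142.01,46.31) → (146.48,38.57) → (155.42,38.57) → (159.89,46.31) (closed)

[2] `<path>` cubic bezier, #000000→cut S812 F1043: (270.14,17.39) → (190.36,18.25) → (73.37,49.03) → (26.35,75.07)

[3] `<polygon>` rectangle, #000000→cut S812 F1043: (111.43,77.02) → (208.61,77.02) → (208.61,67.09) → (111.43,67.09) → (111.43,77.02) (closed)

[4] `<path>` quadratic bezier, #000000→cut S812 F1043: (172.35,31.57) → (123.86,36.09) → (88.71,44.18) → (66.90,55.86)

[5] `<path>` open polyline, #000000→cut S812 F1043: (182.76,23.05) → (44.80,92.26) → (239.88,22.29) → (128.01,88.87) → (66.79,59.90) → (33.07,67.13)

[6] `<path>` cubic bezier, #000000→cut S812 F1043: (96.04,85.27) → (93.13,63.22) → (103.32,48.21) → (116.31,40.28)

[7] `<path>` quadratic bezier, #ff00ff→score S500 F1869: (285.27,21.72) → (207.08,54.72) → (122.90,72.46) → (32.73,74.93)

[8] `<path>` quadratic bezier, #ff00ff→score S500 F1869: (219.52,72.30) → (165.95,82.86) → (111.32,83.46) → (55.62,74.10)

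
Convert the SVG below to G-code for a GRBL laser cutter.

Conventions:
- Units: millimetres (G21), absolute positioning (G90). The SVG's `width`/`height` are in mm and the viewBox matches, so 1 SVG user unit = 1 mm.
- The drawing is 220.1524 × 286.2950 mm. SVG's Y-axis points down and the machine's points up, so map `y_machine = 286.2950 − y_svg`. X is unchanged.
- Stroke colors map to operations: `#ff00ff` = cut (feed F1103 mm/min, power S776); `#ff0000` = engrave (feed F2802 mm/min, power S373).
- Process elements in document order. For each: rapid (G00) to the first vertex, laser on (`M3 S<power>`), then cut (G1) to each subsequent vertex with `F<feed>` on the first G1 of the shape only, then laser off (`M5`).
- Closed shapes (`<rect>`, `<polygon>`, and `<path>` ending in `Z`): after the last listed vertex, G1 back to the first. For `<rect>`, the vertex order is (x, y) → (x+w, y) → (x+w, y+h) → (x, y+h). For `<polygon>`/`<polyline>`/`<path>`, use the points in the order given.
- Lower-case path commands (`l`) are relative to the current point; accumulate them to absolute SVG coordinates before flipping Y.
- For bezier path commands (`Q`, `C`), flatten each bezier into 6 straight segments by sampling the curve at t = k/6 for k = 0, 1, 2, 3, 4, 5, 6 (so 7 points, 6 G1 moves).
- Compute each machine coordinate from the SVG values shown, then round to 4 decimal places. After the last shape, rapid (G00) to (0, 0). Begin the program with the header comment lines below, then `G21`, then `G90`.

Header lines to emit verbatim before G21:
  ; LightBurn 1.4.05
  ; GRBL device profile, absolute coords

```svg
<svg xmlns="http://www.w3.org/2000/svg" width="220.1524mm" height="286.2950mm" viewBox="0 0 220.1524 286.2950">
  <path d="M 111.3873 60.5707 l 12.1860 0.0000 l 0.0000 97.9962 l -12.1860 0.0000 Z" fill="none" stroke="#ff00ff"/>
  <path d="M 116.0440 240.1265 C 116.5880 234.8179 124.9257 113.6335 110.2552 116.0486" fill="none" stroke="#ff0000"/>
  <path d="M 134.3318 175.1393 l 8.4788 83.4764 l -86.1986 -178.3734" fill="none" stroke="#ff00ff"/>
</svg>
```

; LightBurn 1.4.05
; GRBL device profile, absolute coords
G21
G90
G00 X111.3873 Y225.7243
M3 S776
G1 X123.5733 Y225.7243 F1103
G1 X123.5733 Y127.7281
G1 X111.3873 Y127.7281
G1 X111.3873 Y225.7243
M5
G00 X116.0440 Y46.1685
M3 S373
G1 X116.8229 Y57.3704 F2802
G1 X118.0451 Y81.2329
G1 X118.8550 Y111.1038
G1 X118.3971 Y140.3311
G1 X115.8157 Y162.2627
G1 X110.2552 Y170.2464
M5
G00 X134.3318 Y111.1557
M3 S776
G1 X142.8106 Y27.6793 F1103
G1 X56.6120 Y206.0527
M5
G00 X0.0000 Y0.0000

1 u = 1 mm; y_m = 286.2950 − y.

[1] `<path>` rectangle, #ff00ff→cut S776 F1103: (111.3873,225.7243) → (123.5733,225.7243) → (123.5733,127.7281) → (111.3873,127.7281) → (111.3873,225.7243) (closed)

[2] `<path>` cubic bezier, #ff0000→engrave S373 F2802: (116.0440,46.1685) → (116.8229,57.3704) → (118.0451,81.2329) → (118.8550,111.1038) → (118.3971,140.3311) → (115.8157,162.2627) → (110.2552,170.2464)

[3] `<path>` open polyline, #ff00ff→cut S776 F1103: (134.3318,111.1557) → (142.8106,27.6793) → (56.6120,206.0527)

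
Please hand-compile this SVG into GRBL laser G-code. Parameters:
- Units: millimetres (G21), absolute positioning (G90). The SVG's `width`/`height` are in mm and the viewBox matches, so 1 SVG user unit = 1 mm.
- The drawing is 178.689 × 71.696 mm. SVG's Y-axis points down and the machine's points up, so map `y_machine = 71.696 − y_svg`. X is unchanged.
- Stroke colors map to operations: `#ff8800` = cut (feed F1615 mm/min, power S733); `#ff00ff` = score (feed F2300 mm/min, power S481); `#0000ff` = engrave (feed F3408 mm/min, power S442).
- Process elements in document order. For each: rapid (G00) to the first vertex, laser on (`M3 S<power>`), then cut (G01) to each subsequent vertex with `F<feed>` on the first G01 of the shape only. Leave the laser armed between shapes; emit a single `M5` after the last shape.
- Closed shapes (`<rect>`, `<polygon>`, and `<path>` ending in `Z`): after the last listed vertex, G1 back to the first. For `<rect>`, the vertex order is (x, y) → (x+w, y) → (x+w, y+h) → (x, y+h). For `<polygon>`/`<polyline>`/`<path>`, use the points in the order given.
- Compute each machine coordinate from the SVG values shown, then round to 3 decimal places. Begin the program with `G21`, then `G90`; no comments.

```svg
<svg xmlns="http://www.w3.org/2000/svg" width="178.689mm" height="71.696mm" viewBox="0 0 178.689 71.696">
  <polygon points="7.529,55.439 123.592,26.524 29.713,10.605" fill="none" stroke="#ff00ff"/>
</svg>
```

G21
G90
G00 X7.529 Y16.257
M3 S481
G01 X123.592 Y45.172 F2300
G01 X29.713 Y61.091
G01 X7.529 Y16.257
M5

1 u = 1 mm; y_m = 71.696 − y.

[1] `<polygon>` closed polygon, #ff00ff→score S481 F2300: (7.529,16.257) → (123.592,45.172) → (29.713,61.091) → (7.529,16.257) (closed)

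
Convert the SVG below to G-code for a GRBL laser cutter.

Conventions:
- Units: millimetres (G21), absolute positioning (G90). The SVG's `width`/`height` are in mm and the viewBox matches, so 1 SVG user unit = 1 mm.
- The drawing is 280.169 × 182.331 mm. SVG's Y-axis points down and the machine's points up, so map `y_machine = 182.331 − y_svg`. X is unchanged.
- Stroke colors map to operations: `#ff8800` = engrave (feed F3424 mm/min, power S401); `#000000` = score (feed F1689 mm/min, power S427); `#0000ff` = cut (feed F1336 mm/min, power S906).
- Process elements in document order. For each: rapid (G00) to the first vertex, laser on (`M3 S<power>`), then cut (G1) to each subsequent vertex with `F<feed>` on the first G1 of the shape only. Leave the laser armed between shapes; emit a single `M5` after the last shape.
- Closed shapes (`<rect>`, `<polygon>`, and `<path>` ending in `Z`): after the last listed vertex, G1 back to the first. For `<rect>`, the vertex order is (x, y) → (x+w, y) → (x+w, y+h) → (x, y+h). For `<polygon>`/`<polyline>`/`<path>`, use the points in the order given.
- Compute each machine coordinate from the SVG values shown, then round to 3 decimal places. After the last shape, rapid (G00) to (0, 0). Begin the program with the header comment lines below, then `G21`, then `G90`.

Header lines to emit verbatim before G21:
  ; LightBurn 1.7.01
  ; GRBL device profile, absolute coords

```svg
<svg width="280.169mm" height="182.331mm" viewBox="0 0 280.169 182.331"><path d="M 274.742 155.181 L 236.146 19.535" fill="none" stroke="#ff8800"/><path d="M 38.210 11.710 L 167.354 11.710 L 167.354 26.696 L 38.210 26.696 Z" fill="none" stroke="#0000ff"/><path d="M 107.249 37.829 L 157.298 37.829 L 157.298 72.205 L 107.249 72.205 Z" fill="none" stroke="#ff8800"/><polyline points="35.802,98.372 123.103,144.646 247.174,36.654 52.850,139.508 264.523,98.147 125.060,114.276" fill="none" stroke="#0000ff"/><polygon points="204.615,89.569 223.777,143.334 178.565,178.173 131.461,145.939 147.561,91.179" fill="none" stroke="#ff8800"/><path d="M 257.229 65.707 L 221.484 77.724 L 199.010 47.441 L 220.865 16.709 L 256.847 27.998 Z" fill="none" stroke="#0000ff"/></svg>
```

; LightBurn 1.7.01
; GRBL device profile, absolute coords
G21
G90
G00 X274.742 Y27.150
M3 S401
G1 X236.146 Y162.796 F3424
G00 X38.210 Y170.621
M3 S906
G1 X167.354 Y170.621 F1336
G1 X167.354 Y155.635
G1 X38.210 Y155.635
G1 X38.210 Y170.621
G00 X107.249 Y144.502
M3 S401
G1 X157.298 Y144.502 F3424
G1 X157.298 Y110.126
G1 X107.249 Y110.126
G1 X107.249 Y144.502
G00 X35.802 Y83.959
M3 S906
G1 X123.103 Y37.685 F1336
G1 X247.174 Y145.677
G1 X52.850 Y42.823
G1 X264.523 Y84.184
G1 X125.060 Y68.055
G00 X204.615 Y92.762
M3 S401
G1 X223.777 Y38.997 F3424
G1 X178.565 Y4.158
G1 X131.461 Y36.392
G1 X147.561 Y91.152
G1 X204.615 Y92.762
G00 X257.229 Y116.624
M3 S906
G1 X221.484 Y104.607 F1336
G1 X199.010 Y134.890
G1 X220.865 Y165.622
G1 X256.847 Y154.333
G1 X257.229 Y116.624
M5
G00 X0.000 Y0.000

1 u = 1 mm; y_m = 182.331 − y.

[1] `<path>` line segment, #ff8800→engrave S401 F3424: (274.742,27.150) → (236.146,162.796)

[2] `<path>` rectangle, #0000ff→cut S906 F1336: (38.210,170.621) → (167.354,170.621) → (167.354,155.635) → (38.210,155.635) → (38.210,170.621) (closed)

[3] `<path>` rectangle, #ff8800→engrave S401 F3424: (107.249,144.502) → (157.298,144.502) → (157.298,110.126) → (107.249,110.126) → (107.249,144.502) (closed)

[4] `<polyline>` open polyline, #0000ff→cut S906 F1336: (35.802,83.959) → (123.103,37.685) → (247.174,145.677) → (52.850,42.823) → (264.523,84.184) → (125.060,68.055)

[5] `<polygon>` regular polygon, #ff8800→engrave S401 F3424: (204.615,92.762) → (223.777,38.997) → (178.565,4.158) → (131.461,36.392) → (147.561,91.152) → (204.615,92.762) (closed)

[6] `<path>` regular polygon, #0000ff→cut S906 F1336: (257.229,116.624) → (221.484,104.607) → (199.010,134.890) → (220.865,165.622) → (256.847,154.333) → (257.229,116.624) (closed)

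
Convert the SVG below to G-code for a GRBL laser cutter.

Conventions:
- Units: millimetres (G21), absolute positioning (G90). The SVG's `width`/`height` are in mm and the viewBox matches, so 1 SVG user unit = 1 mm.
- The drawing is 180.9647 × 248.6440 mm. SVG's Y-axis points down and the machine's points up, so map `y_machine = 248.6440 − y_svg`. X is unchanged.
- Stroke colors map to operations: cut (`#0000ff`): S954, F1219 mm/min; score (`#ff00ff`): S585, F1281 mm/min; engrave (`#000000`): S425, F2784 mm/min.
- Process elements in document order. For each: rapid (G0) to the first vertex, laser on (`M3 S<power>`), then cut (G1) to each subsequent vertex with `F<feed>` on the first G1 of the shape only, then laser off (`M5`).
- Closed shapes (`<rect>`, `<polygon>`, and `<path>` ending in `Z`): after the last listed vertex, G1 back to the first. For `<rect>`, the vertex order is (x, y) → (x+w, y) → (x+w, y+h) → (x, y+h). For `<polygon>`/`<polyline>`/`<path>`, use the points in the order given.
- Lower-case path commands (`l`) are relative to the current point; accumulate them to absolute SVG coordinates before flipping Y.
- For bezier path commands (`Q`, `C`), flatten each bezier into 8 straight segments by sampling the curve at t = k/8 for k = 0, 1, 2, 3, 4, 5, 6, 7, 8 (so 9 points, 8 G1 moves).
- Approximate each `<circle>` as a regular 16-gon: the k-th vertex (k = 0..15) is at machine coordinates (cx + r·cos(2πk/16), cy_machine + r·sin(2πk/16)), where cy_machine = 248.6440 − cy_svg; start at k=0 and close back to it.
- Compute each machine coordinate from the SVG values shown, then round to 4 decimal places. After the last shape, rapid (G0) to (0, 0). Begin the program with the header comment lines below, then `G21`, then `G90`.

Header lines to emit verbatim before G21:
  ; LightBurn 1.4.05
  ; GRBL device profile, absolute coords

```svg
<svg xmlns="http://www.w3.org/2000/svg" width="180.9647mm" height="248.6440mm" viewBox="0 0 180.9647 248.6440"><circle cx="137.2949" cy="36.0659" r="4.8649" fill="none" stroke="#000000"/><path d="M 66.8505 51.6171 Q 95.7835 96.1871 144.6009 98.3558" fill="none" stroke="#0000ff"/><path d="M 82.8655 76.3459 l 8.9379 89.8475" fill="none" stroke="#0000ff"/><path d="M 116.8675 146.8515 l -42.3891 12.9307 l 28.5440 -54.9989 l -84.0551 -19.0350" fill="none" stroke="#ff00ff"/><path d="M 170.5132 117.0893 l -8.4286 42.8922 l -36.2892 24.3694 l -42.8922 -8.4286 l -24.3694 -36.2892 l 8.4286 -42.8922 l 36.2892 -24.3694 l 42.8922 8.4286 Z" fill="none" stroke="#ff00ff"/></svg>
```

Since the viewBox matches the mm dimensions, user units are millimetres directly. The only transform is the Y-flip y_m = 248.6440 − y_svg.

Shape 1 is a circle drawn with `<circle>`. Its stroke #000000 means engrave at S425, F2784. After flipping Y the toolpath is (142.1598,212.5781) → (141.7895,214.4398) → (140.7349,216.0181) → (139.1566,217.0727) → (137.2949,217.4430) → (135.4332,217.0727) → (133.8549,216.0181) → (132.8003,214.4398) → (132.4300,212.5781) → (132.8003,210.7164) → (133.8549,209.1381) → (135.4332,208.0835) → (137.2949,207.7132) → (139.1566,208.0835) → (140.7349,209.1381) → (141.7895,210.7164) → (142.1598,212.5781), returning to the start.

Shape 2 is a quadratic bezier drawn with `<path>`. Its stroke #0000ff means cut at S954, F1219. After flipping Y the toolpath is (66.8505,197.0269) → (74.3944,186.5469) → (82.5598,177.3920) → (91.3465,169.5621) → (100.7546,163.0572) → (110.7841,157.8774) → (121.4350,154.0226) → (132.7072,151.4929) → (144.6009,150.2882).

Shape 3 is a line segment drawn with `<path>`. Its stroke #0000ff means cut at S954, F1219. After flipping Y the toolpath is (82.8655,172.2981) → (91.8034,82.4506).

Shape 4 is a open polyline drawn with `<path>`. Its stroke #ff00ff means score at S585, F1281. After flipping Y the toolpath is (116.8675,101.7925) → (74.4784,88.8618) → (103.0224,143.8607) → (18.9673,162.8957).

Shape 5 is a regular polygon drawn with `<path>`. Its stroke #ff00ff means score at S585, F1281. After flipping Y the toolpath is (170.5132,131.5547) → (162.0846,88.6625) → (125.7954,64.2931) → (82.9032,72.7217) → (58.5338,109.0109) → (66.9624,151.9031) → (103.2516,176.2725) → (146.1438,167.8439) → (170.5132,131.5547), returning to the start.

; LightBurn 1.4.05
; GRBL device profile, absolute coords
G21
G90
G0 X142.1598 Y212.5781
M3 S425
G1 X141.7895 Y214.4398 F2784
G1 X140.7349 Y216.0181
G1 X139.1566 Y217.0727
G1 X137.2949 Y217.4430
G1 X135.4332 Y217.0727
G1 X133.8549 Y216.0181
G1 X132.8003 Y214.4398
G1 X132.4300 Y212.5781
G1 X132.8003 Y210.7164
G1 X133.8549 Y209.1381
G1 X135.4332 Y208.0835
G1 X137.2949 Y207.7132
G1 X139.1566 Y208.0835
G1 X140.7349 Y209.1381
G1 X141.7895 Y210.7164
G1 X142.1598 Y212.5781
M5
G0 X66.8505 Y197.0269
M3 S954
G1 X74.3944 Y186.5469 F1219
G1 X82.5598 Y177.3920
G1 X91.3465 Y169.5621
G1 X100.7546 Y163.0572
G1 X110.7841 Y157.8774
G1 X121.4350 Y154.0226
G1 X132.7072 Y151.4929
G1 X144.6009 Y150.2882
M5
G0 X82.8655 Y172.2981
M3 S954
G1 X91.8034 Y82.4506 F1219
M5
G0 X116.8675 Y101.7925
M3 S585
G1 X74.4784 Y88.8618 F1281
G1 X103.0224 Y143.8607
G1 X18.9673 Y162.8957
M5
G0 X170.5132 Y131.5547
M3 S585
G1 X162.0846 Y88.6625 F1281
G1 X125.7954 Y64.2931
G1 X82.9032 Y72.7217
G1 X58.5338 Y109.0109
G1 X66.9624 Y151.9031
G1 X103.2516 Y176.2725
G1 X146.1438 Y167.8439
G1 X170.5132 Y131.5547
M5
G0 X0.0000 Y0.0000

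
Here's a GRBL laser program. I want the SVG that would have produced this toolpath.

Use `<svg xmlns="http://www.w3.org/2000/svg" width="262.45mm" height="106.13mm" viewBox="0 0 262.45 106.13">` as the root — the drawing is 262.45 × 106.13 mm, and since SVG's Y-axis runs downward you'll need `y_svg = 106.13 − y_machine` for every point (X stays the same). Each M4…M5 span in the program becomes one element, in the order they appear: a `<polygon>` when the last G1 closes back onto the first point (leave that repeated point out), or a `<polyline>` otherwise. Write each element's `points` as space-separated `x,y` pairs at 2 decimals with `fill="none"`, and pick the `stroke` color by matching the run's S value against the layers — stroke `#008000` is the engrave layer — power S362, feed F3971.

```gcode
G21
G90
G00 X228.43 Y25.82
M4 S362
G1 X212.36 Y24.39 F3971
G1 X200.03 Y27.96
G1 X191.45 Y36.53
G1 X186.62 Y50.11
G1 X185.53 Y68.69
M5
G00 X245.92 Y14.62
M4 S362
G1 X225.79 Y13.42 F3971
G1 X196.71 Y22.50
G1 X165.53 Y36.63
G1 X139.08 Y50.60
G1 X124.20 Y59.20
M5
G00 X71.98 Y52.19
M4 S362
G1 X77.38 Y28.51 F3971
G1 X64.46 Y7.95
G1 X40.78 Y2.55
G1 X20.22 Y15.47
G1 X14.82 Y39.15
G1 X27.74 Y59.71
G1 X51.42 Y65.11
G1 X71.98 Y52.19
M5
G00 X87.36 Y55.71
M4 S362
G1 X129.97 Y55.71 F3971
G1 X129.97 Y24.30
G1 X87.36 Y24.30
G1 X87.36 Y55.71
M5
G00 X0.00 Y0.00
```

Machine Y-up, SVG Y-down with viewBox height 106.13, so y_svg = 106.13 − y_machine; X carries over. Every run uses S362, so all elements get stroke `#008000` (engrave).

Run 1: The run is open, so emit a `<polyline>` with points (Y-flipped): 228.43,80.31 212.36,81.74 200.03,78.17 191.45,69.60 186.62,56.02 185.53,37.44.

Run 2: The run is open, so emit a `<polyline>` with points (Y-flipped): 245.92,91.51 225.79,92.71 196.71,83.63 165.53,69.50 139.08,55.53 124.20,46.93.

Run 3: The run returns to its start, so emit a `<polygon>` with points (Y-flipped): 71.98,53.94 77.38,77.62 64.46,98.18 40.78,103.58 20.22,90.66 14.82,66.98 27.74,46.42 51.42,41.02.

Run 4: The run returns to its start, so emit a `<polygon>` with points (Y-flipped): 87.36,50.42 129.97,50.42 129.97,81.83 87.36,81.83.

<svg xmlns="http://www.w3.org/2000/svg" width="262.45mm" height="106.13mm" viewBox="0 0 262.45 106.13">
  <polyline points="228.43,80.31 212.36,81.74 200.03,78.17 191.45,69.60 186.62,56.02 185.53,37.44" fill="none" stroke="#008000"/>
  <polyline points="245.92,91.51 225.79,92.71 196.71,83.63 165.53,69.50 139.08,55.53 124.20,46.93" fill="none" stroke="#008000"/>
  <polygon points="71.98,53.94 77.38,77.62 64.46,98.18 40.78,103.58 20.22,90.66 14.82,66.98 27.74,46.42 51.42,41.02" fill="none" stroke="#008000"/>
  <polygon points="87.36,50.42 129.97,50.42 129.97,81.83 87.36,81.83" fill="none" stroke="#008000"/>
</svg>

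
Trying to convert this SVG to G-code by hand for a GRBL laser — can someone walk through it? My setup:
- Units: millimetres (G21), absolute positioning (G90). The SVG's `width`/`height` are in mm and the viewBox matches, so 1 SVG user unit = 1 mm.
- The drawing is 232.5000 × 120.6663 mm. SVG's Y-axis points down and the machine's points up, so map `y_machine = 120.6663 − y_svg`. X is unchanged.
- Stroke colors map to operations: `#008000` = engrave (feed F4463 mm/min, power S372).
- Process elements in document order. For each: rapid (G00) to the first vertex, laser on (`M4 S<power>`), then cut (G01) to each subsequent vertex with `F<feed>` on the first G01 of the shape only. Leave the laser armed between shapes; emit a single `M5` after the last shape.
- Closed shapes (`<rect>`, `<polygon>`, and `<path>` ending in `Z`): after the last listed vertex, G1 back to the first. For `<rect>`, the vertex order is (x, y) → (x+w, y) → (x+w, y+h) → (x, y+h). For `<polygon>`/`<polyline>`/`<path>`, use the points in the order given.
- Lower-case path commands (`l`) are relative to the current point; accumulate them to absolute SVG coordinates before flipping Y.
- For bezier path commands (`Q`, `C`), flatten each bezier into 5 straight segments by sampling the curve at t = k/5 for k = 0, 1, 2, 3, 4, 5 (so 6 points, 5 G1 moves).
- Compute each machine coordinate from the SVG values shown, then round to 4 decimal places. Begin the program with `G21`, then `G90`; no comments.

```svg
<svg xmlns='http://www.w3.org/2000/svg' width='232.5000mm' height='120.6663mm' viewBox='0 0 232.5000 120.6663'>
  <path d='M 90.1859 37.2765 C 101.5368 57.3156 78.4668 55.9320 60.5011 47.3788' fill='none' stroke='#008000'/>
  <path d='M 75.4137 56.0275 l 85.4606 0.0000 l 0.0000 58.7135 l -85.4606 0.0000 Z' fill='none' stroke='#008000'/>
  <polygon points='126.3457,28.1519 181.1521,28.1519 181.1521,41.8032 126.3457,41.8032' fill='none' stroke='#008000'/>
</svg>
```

G21
G90
G00 X90.1859 Y83.3898
M4 S372
G01 X93.1821 Y73.8230 F4463
G01 X89.8146 Y68.7136
G01 X81.9804 Y67.3773
G01 X71.5768 Y69.1300
G01 X60.5011 Y73.2875
G00 X75.4137 Y64.6388
M4 S372
G01 X160.8743 Y64.6388 F4463
G01 X160.8743 Y5.9253
G01 X75.4137 Y5.9253
G01 X75.4137 Y64.6388
G00 X126.3457 Y92.5144
M4 S372
G01 X181.1521 Y92.5144 F4463
G01 X181.1521 Y78.8631
G01 X126.3457 Y78.8631
G01 X126.3457 Y92.5144
M5

1 u = 1 mm; y_m = 120.6663 − y.

[1] `<path>` cubic bezier, #008000→engrave S372 F4463: (90.1859,83.3898) → (93.1821,73.8230) → (89.8146,68.7136) → (81.9804,67.3773) → (71.5768,69.1300) → (60.5011,73.2875)

[2] `<path>` rectangle, #008000→engrave S372 F4463: (75.4137,64.6388) → (160.8743,64.6388) → (160.8743,5.9253) → (75.4137,5.9253) → (75.4137,64.6388) (closed)

[3] `<polygon>` rectangle, #008000→engrave S372 F4463: (126.3457,92.5144) → (181.1521,92.5144) → (181.1521,78.8631) → (126.3457,78.8631) → (126.3457,92.5144) (closed)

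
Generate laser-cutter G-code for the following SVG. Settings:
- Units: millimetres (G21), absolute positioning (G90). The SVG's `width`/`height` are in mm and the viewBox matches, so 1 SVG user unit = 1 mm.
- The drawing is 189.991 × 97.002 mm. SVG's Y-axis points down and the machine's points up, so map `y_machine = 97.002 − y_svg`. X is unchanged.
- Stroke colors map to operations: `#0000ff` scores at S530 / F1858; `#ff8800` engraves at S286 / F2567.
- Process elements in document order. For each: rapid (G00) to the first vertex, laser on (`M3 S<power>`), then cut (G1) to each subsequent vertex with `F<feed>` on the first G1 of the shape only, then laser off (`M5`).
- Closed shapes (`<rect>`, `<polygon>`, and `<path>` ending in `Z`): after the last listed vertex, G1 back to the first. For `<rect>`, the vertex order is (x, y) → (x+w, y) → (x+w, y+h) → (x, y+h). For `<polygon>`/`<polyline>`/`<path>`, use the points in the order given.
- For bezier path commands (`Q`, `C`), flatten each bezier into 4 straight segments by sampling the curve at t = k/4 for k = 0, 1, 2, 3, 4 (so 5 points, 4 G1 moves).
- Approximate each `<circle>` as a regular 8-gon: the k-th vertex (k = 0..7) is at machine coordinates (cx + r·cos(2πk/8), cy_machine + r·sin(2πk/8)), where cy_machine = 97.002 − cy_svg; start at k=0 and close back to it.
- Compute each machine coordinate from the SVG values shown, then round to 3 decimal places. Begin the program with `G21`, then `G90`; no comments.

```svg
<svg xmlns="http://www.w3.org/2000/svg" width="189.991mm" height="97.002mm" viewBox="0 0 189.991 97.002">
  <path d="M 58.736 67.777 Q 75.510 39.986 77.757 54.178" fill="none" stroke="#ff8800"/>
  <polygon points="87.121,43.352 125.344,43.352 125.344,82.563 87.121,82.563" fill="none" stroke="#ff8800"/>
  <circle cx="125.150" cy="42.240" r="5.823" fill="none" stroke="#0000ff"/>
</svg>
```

G21
G90
G00 X58.736 Y29.225
M3 S286
G1 X66.215 Y40.497 F2567
G1 X71.878 Y46.520
G1 X75.726 Y47.296
G1 X77.757 Y42.824
M5
G00 X87.121 Y53.650
M3 S286
G1 X125.344 Y53.650 F2567
G1 X125.344 Y14.439
G1 X87.121 Y14.439
G1 X87.121 Y53.650
M5
G00 X130.973 Y54.762
M3 S530
G1 X129.267 Y58.879 F1858
G1 X125.150 Y60.585
G1 X121.033 Y58.879
G1 X119.327 Y54.762
G1 X121.033 Y50.645
G1 X125.150 Y48.939
G1 X129.267 Y50.645
G1 X130.973 Y54.762
M5

1 u = 1 mm; y_m = 97.002 − y.

[1] `<path>` quadratic bezier, #ff8800→engrave S286 F2567: (58.736,29.225) → (66.215,40.497) → (71.878,46.520) → (75.726,47.296) → (77.757,42.824)

[2] `<polygon>` rectangle, #ff8800→engrave S286 F2567: (87.121,53.650) → (125.344,53.650) → (125.344,14.439) → (87.121,14.439) → (87.121,53.650) (closed)

[3] `<circle>` circle, #0000ff→score S530 F1858: (130.973,54.762) → (129.267,58.879) → (125.150,60.585) → (121.033,58.879) → (119.327,54.762) → (121.033,50.645) → (125.150,48.939) → (129.267,50.645) → (130.973,54.762) (closed)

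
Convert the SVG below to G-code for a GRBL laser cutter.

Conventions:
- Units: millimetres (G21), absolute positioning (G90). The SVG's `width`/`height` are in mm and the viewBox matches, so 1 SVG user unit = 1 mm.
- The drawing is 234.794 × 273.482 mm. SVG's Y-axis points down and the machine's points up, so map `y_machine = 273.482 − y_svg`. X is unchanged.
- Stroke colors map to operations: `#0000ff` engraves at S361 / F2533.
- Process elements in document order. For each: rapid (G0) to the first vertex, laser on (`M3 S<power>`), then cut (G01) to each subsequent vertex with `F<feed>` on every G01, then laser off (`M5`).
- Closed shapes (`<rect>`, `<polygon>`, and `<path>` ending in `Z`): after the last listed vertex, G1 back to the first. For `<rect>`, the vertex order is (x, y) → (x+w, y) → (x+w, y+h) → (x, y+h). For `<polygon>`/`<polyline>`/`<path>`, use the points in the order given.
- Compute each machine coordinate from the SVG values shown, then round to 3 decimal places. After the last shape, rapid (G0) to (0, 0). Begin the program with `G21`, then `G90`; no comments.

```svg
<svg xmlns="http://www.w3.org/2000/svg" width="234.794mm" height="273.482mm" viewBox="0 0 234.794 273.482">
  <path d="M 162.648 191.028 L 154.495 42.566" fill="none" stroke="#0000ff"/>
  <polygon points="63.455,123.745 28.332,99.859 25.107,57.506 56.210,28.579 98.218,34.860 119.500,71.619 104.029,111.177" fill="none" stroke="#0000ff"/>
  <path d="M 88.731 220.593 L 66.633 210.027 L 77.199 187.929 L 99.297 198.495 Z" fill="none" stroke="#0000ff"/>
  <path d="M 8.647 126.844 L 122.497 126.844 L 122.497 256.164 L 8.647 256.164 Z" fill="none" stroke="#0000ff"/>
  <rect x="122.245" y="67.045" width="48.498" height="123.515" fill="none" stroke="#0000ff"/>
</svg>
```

1 u = 1 mm; y_m = 273.482 − y.

[1] `<path>` line segment, #0000ff→engrave S361 F2533: (162.648,82.454) → (154.495,230.916)

[2] `<polygon>` regular polygon, #0000ff→engrave S361 F2533: (63.455,149.737) → (28.332,173.623) → (25.107,215.976) → (56.210,244.903) → (98.218,238.622) → (119.500,201.863) → (104.029,162.305) → (63.455,149.737) (closed)

[3] `<path>` regular polygon, #0000ff→engrave S361 F2533: (88.731,52.889) → (66.633,63.455) → (77.199,85.553) → (99.297,74.987) → (88.731,52.889) (closed)

[4] `<path>` rectangle, #0000ff→engrave S361 F2533: (8.647,146.638) → (122.497,146.638) → (122.497,17.318) → (8.647,17.318) → (8.647,146.638) (closed)

[5] `<rect>` rectangle, #0000ff→engrave S361 F2533: (122.245,206.437) → (170.743,206.437) → (170.743,82.922) → (122.245,82.922) → (122.245,206.437) (closed)

G21
G90
G0 X162.648 Y82.454
M3 S361
G01 X154.495 Y230.916 F2533
M5
G0 X63.455 Y149.737
M3 S361
G01 X28.332 Y173.623 F2533
G01 X25.107 Y215.976 F2533
G01 X56.210 Y244.903 F2533
G01 X98.218 Y238.622 F2533
G01 X119.500 Y201.863 F2533
G01 X104.029 Y162.305 F2533
G01 X63.455 Y149.737 F2533
M5
G0 X88.731 Y52.889
M3 S361
G01 X66.633 Y63.455 F2533
G01 X77.199 Y85.553 F2533
G01 X99.297 Y74.987 F2533
G01 X88.731 Y52.889 F2533
M5
G0 X8.647 Y146.638
M3 S361
G01 X122.497 Y146.638 F2533
G01 X122.497 Y17.318 F2533
G01 X8.647 Y17.318 F2533
G01 X8.647 Y146.638 F2533
M5
G0 X122.245 Y206.437
M3 S361
G01 X170.743 Y206.437 F2533
G01 X170.743 Y82.922 F2533
G01 X122.245 Y82.922 F2533
G01 X122.245 Y206.437 F2533
M5
G0 X0.000 Y0.000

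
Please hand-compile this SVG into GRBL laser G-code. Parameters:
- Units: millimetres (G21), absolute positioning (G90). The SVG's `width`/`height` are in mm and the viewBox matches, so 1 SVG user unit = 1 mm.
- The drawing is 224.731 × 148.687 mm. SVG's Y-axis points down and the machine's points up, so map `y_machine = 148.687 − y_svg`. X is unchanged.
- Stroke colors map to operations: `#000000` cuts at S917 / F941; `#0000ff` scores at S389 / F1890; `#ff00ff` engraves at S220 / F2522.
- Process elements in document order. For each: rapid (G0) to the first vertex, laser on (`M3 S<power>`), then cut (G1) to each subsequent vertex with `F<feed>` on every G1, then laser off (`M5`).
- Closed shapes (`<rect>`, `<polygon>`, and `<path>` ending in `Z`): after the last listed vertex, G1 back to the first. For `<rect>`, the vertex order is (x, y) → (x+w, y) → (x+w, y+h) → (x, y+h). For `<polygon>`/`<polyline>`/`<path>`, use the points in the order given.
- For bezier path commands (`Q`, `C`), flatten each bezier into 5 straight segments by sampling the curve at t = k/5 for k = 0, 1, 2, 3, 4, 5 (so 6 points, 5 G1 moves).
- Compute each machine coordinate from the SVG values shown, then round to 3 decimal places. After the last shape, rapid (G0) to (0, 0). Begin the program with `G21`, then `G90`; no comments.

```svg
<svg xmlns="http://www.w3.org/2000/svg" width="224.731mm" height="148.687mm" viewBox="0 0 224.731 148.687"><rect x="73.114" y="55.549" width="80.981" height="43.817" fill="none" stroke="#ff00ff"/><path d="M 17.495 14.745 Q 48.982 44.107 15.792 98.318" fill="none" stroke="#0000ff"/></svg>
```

1 u = 1 mm; y_m = 148.687 − y.

[1] `<rect>` rectangle, #ff00ff→engrave S220 F2522: (73.114,93.138) → (154.095,93.138) → (154.095,49.321) → (73.114,49.321) → (73.114,93.138) (closed)

[2] `<path>` quadratic bezier, #0000ff→score S389 F1890: (17.495,133.942) → (27.503,121.203) → (32.336,106.477) → (31.996,89.762) → (26.481,71.059) → (15.792,50.369)

G21
G90
G0 X73.114 Y93.138
M3 S220
G1 X154.095 Y93.138 F2522
G1 X154.095 Y49.321 F2522
G1 X73.114 Y49.321 F2522
G1 X73.114 Y93.138 F2522
M5
G0 X17.495 Y133.942
M3 S389
G1 X27.503 Y121.203 F1890
G1 X32.336 Y106.477 F1890
G1 X31.996 Y89.762 F1890
G1 X26.481 Y71.059 F1890
G1 X15.792 Y50.369 F1890
M5
G0 X0.000 Y0.000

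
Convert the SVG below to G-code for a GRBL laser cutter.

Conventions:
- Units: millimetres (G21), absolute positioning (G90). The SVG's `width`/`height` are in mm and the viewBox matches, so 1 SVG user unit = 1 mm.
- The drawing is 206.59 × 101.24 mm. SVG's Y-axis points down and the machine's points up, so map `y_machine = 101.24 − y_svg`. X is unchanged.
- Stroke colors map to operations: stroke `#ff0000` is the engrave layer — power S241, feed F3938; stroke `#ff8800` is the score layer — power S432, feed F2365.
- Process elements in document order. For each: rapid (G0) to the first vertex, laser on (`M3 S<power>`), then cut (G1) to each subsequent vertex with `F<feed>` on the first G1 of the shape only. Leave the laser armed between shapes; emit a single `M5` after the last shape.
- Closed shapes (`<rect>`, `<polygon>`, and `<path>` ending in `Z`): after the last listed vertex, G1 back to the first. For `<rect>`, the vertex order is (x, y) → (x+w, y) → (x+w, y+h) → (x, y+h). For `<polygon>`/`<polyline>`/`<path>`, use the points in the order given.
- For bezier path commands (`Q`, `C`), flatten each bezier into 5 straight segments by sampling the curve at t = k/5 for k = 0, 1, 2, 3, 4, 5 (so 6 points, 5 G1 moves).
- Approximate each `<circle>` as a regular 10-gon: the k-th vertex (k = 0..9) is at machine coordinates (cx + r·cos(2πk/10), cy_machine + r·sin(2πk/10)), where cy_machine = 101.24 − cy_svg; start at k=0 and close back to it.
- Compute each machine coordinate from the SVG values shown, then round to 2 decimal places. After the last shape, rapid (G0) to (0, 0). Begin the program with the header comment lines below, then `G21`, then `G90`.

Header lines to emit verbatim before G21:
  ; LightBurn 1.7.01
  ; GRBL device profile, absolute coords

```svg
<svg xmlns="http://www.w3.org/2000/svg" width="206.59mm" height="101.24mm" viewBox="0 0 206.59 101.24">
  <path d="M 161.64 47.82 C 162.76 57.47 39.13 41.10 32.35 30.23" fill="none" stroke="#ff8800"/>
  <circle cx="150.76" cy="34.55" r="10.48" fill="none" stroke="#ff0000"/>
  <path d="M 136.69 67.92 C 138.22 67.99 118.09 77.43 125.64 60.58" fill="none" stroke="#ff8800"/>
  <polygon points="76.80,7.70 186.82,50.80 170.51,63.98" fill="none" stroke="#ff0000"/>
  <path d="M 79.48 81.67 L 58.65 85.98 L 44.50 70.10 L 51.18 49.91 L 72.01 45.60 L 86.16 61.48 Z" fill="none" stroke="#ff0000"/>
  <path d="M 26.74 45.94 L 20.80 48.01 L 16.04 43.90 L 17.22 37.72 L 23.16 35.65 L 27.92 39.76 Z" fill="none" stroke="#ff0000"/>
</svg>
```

Since the viewBox matches the mm dimensions, user units are millimetres directly. The only transform is the Y-flip y_m = 101.24 − y_svg.

Shape 1 is a cubic bezier drawn with `<path>`. Its stroke #ff8800 means score at S432, F2365. After flipping Y the toolpath is (161.64,53.42) → (149.27,50.50) → (118.57,52.31) → (81.11,57.34) → (48.51,64.08) → (32.35,71.01).

Shape 2 is a circle drawn with `<circle>`. Its stroke #ff0000 means engrave at S241, F3938. After flipping Y the toolpath is (161.24,66.69) → (159.24,72.85) → (154.00,76.66) → (147.52,76.66) → (142.28,72.85) → (140.28,66.69) → (142.28,60.53) → (147.52,56.72) → (154.00,56.72) → (159.24,60.53) → (161.24,66.69), returning to the start.

Shape 3 is a cubic bezier drawn with `<path>`. Its stroke #ff8800 means score at S432, F2365. After flipping Y the toolpath is (136.69,33.32) → (135.40,32.44) → (131.29,31.02) → (126.71,30.78) → (124.04,33.42) → (125.64,40.66).

Shape 4 is a closed polygon drawn with `<polygon>`. Its stroke #ff0000 means engrave at S241, F3938. After flipping Y the toolpath is (76.80,93.54) → (186.82,50.44) → (170.51,37.26) → (76.80,93.54), returning to the start.

Shape 5 is a regular polygon drawn with `<path>`. Its stroke #ff0000 means engrave at S241, F3938. After flipping Y the toolpath is (79.48,19.57) → (58.65,15.26) → (44.50,31.14) → (51.18,51.33) → (72.01,55.64) → (86.16,39.76) → (79.48,19.57), returning to the start.

Shape 6 is a regular polygon drawn with `<path>`. Its stroke #ff0000 means engrave at S241, F3938. After flipping Y the toolpath is (26.74,55.30) → (20.80,53.23) → (16.04,57.34) → (17.22,63.52) → (23.16,65.59) → (27.92,61.48) → (26.74,55.30), returning to the start.

; LightBurn 1.7.01
; GRBL device profile, absolute coords
G21
G90
G0 X161.64 Y53.42
M3 S432
G1 X149.27 Y50.50 F2365
G1 X118.57 Y52.31
G1 X81.11 Y57.34
G1 X48.51 Y64.08
G1 X32.35 Y71.01
G0 X161.24 Y66.69
M3 S241
G1 X159.24 Y72.85 F3938
G1 X154.00 Y76.66
G1 X147.52 Y76.66
G1 X142.28 Y72.85
G1 X140.28 Y66.69
G1 X142.28 Y60.53
G1 X147.52 Y56.72
G1 X154.00 Y56.72
G1 X159.24 Y60.53
G1 X161.24 Y66.69
G0 X136.69 Y33.32
M3 S432
G1 X135.40 Y32.44 F2365
G1 X131.29 Y31.02
G1 X126.71 Y30.78
G1 X124.04 Y33.42
G1 X125.64 Y40.66
G0 X76.80 Y93.54
M3 S241
G1 X186.82 Y50.44 F3938
G1 X170.51 Y37.26
G1 X76.80 Y93.54
G0 X79.48 Y19.57
M3 S241
G1 X58.65 Y15.26 F3938
G1 X44.50 Y31.14
G1 X51.18 Y51.33
G1 X72.01 Y55.64
G1 X86.16 Y39.76
G1 X79.48 Y19.57
G0 X26.74 Y55.30
M3 S241
G1 X20.80 Y53.23 F3938
G1 X16.04 Y57.34
G1 X17.22 Y63.52
G1 X23.16 Y65.59
G1 X27.92 Y61.48
G1 X26.74 Y55.30
M5
G0 X0.00 Y0.00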